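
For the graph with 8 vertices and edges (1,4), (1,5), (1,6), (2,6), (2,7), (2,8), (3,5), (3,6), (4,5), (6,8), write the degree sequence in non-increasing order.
[4, 3, 3, 3, 2, 2, 2, 1] (degrees: deg(1)=3, deg(2)=3, deg(3)=2, deg(4)=2, deg(5)=3, deg(6)=4, deg(7)=1, deg(8)=2)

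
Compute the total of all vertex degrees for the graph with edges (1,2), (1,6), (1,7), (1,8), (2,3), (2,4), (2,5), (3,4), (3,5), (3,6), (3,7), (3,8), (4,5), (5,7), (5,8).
30 (handshake: sum of degrees = 2|E| = 2 x 15 = 30)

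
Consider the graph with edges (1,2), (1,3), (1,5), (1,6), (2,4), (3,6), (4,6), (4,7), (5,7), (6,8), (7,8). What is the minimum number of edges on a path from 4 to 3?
2 (path: 4 -> 6 -> 3, 2 edges)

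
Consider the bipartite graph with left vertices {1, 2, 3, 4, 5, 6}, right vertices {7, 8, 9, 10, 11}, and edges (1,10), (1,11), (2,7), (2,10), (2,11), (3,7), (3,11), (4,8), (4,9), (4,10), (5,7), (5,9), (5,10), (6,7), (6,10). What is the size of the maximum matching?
5 (matching: (1,11), (2,10), (3,7), (4,8), (5,9); upper bound min(|L|,|R|) = min(6,5) = 5)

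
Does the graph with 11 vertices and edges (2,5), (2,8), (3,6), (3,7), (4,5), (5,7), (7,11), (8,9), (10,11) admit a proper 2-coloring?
Yes. Partition: {1, 2, 4, 6, 7, 9, 10}, {3, 5, 8, 11}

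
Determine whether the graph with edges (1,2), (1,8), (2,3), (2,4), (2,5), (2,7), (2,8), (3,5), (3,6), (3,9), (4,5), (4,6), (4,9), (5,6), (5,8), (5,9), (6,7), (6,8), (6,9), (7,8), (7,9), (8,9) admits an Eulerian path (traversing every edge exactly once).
Yes — and in fact it has an Eulerian circuit (the graph is connected and all 9 vertices have even degree)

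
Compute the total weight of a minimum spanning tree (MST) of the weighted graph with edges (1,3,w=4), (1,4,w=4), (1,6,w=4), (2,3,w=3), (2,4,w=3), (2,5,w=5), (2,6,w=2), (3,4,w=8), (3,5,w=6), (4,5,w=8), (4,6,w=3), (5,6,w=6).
17 (MST edges: (1,4,w=4), (2,3,w=3), (2,4,w=3), (2,5,w=5), (2,6,w=2); sum of weights 4 + 3 + 3 + 5 + 2 = 17)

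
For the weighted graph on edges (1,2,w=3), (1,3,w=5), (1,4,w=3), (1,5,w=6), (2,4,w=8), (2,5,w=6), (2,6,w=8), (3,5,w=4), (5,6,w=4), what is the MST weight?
19 (MST edges: (1,2,w=3), (1,3,w=5), (1,4,w=3), (3,5,w=4), (5,6,w=4); sum of weights 3 + 5 + 3 + 4 + 4 = 19)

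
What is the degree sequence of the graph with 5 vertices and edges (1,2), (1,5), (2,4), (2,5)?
[3, 2, 2, 1, 0] (degrees: deg(1)=2, deg(2)=3, deg(3)=0, deg(4)=1, deg(5)=2)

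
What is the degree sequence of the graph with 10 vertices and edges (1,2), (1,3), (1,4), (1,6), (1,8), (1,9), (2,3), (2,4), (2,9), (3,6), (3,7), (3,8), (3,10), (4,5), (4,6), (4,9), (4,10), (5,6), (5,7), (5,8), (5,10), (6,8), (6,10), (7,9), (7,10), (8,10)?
[6, 6, 6, 6, 6, 5, 5, 4, 4, 4] (degrees: deg(1)=6, deg(2)=4, deg(3)=6, deg(4)=6, deg(5)=5, deg(6)=6, deg(7)=4, deg(8)=5, deg(9)=4, deg(10)=6)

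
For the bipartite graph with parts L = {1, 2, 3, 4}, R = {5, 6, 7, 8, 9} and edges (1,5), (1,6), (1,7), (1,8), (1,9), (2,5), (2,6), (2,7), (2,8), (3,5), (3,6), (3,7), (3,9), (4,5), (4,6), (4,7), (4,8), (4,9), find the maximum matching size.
4 (matching: (1,9), (2,8), (3,7), (4,6); upper bound min(|L|,|R|) = min(4,5) = 4)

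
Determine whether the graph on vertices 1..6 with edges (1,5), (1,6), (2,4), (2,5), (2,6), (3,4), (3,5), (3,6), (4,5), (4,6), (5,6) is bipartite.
No (odd cycle of length 3: 5 -> 1 -> 6 -> 5)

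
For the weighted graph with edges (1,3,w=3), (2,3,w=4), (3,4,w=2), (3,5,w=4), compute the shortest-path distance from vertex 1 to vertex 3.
3 (path: 1 -> 3; weights 3 = 3)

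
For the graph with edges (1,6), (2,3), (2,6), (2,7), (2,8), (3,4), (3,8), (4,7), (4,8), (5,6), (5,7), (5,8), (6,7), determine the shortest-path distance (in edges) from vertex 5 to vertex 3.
2 (path: 5 -> 8 -> 3, 2 edges)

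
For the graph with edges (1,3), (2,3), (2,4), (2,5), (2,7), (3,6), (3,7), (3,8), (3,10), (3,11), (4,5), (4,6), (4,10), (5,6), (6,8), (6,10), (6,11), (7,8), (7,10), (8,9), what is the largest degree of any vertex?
7 (attained at vertex 3)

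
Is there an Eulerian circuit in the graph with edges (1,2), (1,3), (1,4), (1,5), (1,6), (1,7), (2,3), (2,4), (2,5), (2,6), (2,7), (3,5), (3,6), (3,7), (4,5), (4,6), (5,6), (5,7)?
No (2 vertices have odd degree: {3, 6}; Eulerian circuit requires 0)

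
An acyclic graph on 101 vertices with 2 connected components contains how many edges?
99 (Each of the 2 component trees on V_i vertices has V_i - 1 edges; summing gives V - C = 101 - 2 = 99)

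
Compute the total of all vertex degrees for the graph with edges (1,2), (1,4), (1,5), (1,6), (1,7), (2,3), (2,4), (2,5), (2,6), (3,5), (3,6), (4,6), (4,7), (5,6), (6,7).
30 (handshake: sum of degrees = 2|E| = 2 x 15 = 30)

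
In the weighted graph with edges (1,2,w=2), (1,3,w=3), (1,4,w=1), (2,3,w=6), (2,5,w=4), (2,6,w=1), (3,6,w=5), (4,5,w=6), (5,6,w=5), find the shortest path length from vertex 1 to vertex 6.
3 (path: 1 -> 2 -> 6; weights 2 + 1 = 3)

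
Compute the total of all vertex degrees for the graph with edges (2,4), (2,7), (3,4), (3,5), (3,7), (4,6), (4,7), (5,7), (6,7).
18 (handshake: sum of degrees = 2|E| = 2 x 9 = 18)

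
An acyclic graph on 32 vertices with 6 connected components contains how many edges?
26 (Each of the 6 component trees on V_i vertices has V_i - 1 edges; summing gives V - C = 32 - 6 = 26)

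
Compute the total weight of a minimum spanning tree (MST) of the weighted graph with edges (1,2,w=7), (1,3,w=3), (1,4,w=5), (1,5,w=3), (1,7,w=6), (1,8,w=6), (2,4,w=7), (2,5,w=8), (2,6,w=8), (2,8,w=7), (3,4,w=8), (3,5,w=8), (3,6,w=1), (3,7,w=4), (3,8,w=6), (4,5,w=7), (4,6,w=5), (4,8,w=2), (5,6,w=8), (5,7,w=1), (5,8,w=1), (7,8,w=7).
18 (MST edges: (1,2,w=7), (1,3,w=3), (1,5,w=3), (3,6,w=1), (4,8,w=2), (5,7,w=1), (5,8,w=1); sum of weights 7 + 3 + 3 + 1 + 2 + 1 + 1 = 18)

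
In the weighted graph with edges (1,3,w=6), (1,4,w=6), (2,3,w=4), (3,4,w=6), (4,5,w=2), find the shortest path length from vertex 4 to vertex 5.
2 (path: 4 -> 5; weights 2 = 2)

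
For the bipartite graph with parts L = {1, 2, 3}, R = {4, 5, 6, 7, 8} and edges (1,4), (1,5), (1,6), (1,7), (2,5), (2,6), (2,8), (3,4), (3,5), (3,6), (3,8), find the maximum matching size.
3 (matching: (1,7), (2,8), (3,6); upper bound min(|L|,|R|) = min(3,5) = 3)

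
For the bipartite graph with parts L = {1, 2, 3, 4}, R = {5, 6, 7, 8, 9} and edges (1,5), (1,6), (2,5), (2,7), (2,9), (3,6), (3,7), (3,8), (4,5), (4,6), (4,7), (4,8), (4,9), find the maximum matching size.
4 (matching: (1,6), (2,9), (3,8), (4,7); upper bound min(|L|,|R|) = min(4,5) = 4)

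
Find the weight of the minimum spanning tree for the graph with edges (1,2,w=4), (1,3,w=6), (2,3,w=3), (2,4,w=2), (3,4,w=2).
8 (MST edges: (1,2,w=4), (2,4,w=2), (3,4,w=2); sum of weights 4 + 2 + 2 = 8)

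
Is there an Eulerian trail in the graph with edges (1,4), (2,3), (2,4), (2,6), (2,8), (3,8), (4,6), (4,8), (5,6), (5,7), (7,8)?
Yes (the graph is connected and exactly 2 vertices have odd degree: {1, 6}; any Eulerian path must start and end at those)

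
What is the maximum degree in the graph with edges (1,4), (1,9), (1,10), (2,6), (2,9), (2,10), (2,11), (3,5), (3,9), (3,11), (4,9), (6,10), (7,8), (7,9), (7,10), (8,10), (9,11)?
6 (attained at vertex 9)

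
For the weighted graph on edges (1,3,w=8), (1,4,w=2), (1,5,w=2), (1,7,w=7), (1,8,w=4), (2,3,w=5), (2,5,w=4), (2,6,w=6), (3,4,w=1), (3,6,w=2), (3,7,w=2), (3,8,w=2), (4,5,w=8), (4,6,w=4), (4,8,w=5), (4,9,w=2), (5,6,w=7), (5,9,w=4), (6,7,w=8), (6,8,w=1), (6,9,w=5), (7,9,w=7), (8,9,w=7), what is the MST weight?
16 (MST edges: (1,4,w=2), (1,5,w=2), (2,5,w=4), (3,4,w=1), (3,6,w=2), (3,7,w=2), (4,9,w=2), (6,8,w=1); sum of weights 2 + 2 + 4 + 1 + 2 + 2 + 2 + 1 = 16)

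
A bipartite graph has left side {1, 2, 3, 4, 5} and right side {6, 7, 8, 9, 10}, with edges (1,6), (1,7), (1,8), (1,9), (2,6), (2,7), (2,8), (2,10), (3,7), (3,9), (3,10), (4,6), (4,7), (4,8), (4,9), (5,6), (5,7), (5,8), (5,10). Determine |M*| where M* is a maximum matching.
5 (matching: (1,9), (2,10), (3,7), (4,8), (5,6); upper bound min(|L|,|R|) = min(5,5) = 5)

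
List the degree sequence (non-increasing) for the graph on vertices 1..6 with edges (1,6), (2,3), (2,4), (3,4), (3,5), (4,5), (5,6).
[3, 3, 3, 2, 2, 1] (degrees: deg(1)=1, deg(2)=2, deg(3)=3, deg(4)=3, deg(5)=3, deg(6)=2)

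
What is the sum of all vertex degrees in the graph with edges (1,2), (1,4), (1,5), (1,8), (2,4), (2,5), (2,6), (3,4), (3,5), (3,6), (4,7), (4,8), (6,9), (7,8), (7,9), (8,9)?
32 (handshake: sum of degrees = 2|E| = 2 x 16 = 32)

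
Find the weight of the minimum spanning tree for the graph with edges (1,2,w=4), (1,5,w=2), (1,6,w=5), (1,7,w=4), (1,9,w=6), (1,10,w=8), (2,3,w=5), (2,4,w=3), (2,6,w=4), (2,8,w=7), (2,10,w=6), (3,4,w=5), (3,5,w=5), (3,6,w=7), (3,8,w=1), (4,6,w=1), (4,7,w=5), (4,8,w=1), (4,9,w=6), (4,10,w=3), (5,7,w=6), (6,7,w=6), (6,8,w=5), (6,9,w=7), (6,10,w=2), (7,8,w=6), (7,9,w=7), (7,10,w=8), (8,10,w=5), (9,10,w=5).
23 (MST edges: (1,2,w=4), (1,5,w=2), (1,7,w=4), (2,4,w=3), (3,8,w=1), (4,6,w=1), (4,8,w=1), (6,10,w=2), (9,10,w=5); sum of weights 4 + 2 + 4 + 3 + 1 + 1 + 1 + 2 + 5 = 23)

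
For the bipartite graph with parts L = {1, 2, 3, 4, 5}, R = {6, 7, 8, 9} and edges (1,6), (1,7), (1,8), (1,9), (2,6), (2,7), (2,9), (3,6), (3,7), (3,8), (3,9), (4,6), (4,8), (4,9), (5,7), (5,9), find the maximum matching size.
4 (matching: (1,9), (2,7), (3,8), (4,6); upper bound min(|L|,|R|) = min(5,4) = 4)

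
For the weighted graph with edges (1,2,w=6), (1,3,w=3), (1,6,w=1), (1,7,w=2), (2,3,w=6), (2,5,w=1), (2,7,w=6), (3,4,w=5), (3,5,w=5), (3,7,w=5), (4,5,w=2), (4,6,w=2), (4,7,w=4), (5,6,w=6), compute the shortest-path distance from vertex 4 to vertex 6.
2 (path: 4 -> 6; weights 2 = 2)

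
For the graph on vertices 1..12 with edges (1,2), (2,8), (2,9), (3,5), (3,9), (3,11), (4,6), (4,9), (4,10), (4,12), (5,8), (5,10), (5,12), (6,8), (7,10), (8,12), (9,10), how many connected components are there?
1 (components: {1, 2, 3, 4, 5, 6, 7, 8, 9, 10, 11, 12})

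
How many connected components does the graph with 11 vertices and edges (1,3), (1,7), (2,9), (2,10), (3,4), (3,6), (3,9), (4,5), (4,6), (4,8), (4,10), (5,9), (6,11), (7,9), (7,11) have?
1 (components: {1, 2, 3, 4, 5, 6, 7, 8, 9, 10, 11})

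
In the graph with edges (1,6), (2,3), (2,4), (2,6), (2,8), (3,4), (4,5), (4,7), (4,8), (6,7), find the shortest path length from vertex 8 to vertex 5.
2 (path: 8 -> 4 -> 5, 2 edges)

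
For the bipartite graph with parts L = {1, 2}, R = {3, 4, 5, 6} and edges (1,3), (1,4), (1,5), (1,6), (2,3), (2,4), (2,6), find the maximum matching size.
2 (matching: (1,5), (2,6); upper bound min(|L|,|R|) = min(2,4) = 2)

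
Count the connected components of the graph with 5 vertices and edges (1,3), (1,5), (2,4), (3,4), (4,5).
1 (components: {1, 2, 3, 4, 5})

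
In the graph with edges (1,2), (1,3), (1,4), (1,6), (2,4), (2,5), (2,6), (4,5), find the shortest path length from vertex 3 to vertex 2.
2 (path: 3 -> 1 -> 2, 2 edges)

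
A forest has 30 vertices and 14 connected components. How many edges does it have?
16 (Each of the 14 component trees on V_i vertices has V_i - 1 edges; summing gives V - C = 30 - 14 = 16)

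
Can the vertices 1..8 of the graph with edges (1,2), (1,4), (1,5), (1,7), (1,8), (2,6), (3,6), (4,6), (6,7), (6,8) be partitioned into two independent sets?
Yes. Partition: {1, 6}, {2, 3, 4, 5, 7, 8}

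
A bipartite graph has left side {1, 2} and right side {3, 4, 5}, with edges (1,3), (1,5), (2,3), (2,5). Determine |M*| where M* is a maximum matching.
2 (matching: (1,5), (2,3); upper bound min(|L|,|R|) = min(2,3) = 2)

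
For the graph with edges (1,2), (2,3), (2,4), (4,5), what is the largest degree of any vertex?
3 (attained at vertex 2)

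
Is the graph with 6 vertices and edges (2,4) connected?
No, it has 5 components: {1}, {2, 4}, {3}, {5}, {6}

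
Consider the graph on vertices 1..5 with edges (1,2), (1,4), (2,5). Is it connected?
No, it has 2 components: {1, 2, 4, 5}, {3}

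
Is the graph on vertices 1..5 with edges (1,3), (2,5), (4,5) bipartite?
Yes. Partition: {1, 2, 4}, {3, 5}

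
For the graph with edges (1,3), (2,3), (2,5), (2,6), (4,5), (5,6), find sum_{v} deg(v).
12 (handshake: sum of degrees = 2|E| = 2 x 6 = 12)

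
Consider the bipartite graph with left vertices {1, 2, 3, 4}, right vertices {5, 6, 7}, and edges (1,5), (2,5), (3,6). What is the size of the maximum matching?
2 (matching: (1,5), (3,6); upper bound min(|L|,|R|) = min(4,3) = 3)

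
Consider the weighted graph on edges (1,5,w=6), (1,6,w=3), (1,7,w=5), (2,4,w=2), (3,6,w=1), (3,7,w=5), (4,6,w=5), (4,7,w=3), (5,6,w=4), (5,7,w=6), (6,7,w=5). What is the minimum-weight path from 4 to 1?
8 (path: 4 -> 7 -> 1; weights 3 + 5 = 8)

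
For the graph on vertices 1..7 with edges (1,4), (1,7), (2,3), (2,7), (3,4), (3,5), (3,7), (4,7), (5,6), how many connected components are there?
1 (components: {1, 2, 3, 4, 5, 6, 7})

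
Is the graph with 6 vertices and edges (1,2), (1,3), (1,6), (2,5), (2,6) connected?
No, it has 2 components: {1, 2, 3, 5, 6}, {4}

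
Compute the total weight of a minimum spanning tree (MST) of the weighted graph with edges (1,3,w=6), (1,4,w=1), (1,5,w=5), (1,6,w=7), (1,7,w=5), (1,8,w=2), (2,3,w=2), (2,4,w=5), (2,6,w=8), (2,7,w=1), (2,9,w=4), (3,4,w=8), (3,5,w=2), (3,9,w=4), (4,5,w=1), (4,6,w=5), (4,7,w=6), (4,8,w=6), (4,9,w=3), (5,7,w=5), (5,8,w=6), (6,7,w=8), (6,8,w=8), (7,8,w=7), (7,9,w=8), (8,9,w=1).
15 (MST edges: (1,4,w=1), (1,8,w=2), (2,3,w=2), (2,7,w=1), (3,5,w=2), (4,5,w=1), (4,6,w=5), (8,9,w=1); sum of weights 1 + 2 + 2 + 1 + 2 + 1 + 5 + 1 = 15)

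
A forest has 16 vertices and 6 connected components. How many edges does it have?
10 (Each of the 6 component trees on V_i vertices has V_i - 1 edges; summing gives V - C = 16 - 6 = 10)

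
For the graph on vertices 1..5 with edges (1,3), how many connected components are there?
4 (components: {1, 3}, {2}, {4}, {5})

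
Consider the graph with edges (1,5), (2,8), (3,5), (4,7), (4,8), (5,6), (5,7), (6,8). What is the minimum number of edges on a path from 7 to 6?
2 (path: 7 -> 5 -> 6, 2 edges)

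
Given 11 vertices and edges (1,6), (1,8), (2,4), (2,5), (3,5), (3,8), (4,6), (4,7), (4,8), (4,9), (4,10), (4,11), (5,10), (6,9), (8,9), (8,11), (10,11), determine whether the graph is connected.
Yes (BFS from 1 visits [1, 6, 8, 4, 9, 3, 11, 2, 7, 10, 5] — all 11 vertices reached)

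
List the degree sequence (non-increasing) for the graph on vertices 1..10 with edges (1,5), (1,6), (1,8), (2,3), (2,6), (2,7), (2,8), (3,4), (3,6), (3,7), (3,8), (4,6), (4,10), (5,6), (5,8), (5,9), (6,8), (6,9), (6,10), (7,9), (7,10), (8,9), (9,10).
[8, 6, 5, 5, 4, 4, 4, 4, 3, 3] (degrees: deg(1)=3, deg(2)=4, deg(3)=5, deg(4)=3, deg(5)=4, deg(6)=8, deg(7)=4, deg(8)=6, deg(9)=5, deg(10)=4)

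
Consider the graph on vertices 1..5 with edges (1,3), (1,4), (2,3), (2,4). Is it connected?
No, it has 2 components: {1, 2, 3, 4}, {5}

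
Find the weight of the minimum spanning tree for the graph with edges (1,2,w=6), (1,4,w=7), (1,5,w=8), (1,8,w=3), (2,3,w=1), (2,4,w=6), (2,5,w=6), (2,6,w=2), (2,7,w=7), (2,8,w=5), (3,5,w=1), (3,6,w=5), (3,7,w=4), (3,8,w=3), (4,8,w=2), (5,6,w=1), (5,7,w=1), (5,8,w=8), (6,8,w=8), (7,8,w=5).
12 (MST edges: (1,8,w=3), (2,3,w=1), (3,5,w=1), (3,8,w=3), (4,8,w=2), (5,6,w=1), (5,7,w=1); sum of weights 3 + 1 + 1 + 3 + 2 + 1 + 1 = 12)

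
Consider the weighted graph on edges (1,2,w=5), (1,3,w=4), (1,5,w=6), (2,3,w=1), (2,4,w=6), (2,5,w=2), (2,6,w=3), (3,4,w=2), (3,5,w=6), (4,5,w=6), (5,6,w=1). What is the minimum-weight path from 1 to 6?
7 (path: 1 -> 5 -> 6; weights 6 + 1 = 7)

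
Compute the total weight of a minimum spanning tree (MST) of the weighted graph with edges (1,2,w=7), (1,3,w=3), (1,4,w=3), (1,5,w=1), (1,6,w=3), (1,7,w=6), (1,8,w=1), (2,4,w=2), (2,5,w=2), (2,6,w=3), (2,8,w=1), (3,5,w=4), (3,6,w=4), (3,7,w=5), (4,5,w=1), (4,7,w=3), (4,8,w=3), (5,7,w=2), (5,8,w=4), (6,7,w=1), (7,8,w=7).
10 (MST edges: (1,3,w=3), (1,5,w=1), (1,8,w=1), (2,8,w=1), (4,5,w=1), (5,7,w=2), (6,7,w=1); sum of weights 3 + 1 + 1 + 1 + 1 + 2 + 1 = 10)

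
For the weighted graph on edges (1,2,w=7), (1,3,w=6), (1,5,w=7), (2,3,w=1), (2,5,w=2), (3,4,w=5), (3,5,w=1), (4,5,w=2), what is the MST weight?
10 (MST edges: (1,3,w=6), (2,3,w=1), (3,5,w=1), (4,5,w=2); sum of weights 6 + 1 + 1 + 2 = 10)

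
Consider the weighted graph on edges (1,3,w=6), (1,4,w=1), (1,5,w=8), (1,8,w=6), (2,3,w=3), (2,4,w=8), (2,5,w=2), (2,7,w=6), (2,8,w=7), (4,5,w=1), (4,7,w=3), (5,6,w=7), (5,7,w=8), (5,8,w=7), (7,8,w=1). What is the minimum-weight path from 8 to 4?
4 (path: 8 -> 7 -> 4; weights 1 + 3 = 4)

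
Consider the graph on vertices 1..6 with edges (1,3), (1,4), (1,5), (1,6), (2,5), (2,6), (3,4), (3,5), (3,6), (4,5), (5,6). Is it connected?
Yes (BFS from 1 visits [1, 3, 4, 5, 6, 2] — all 6 vertices reached)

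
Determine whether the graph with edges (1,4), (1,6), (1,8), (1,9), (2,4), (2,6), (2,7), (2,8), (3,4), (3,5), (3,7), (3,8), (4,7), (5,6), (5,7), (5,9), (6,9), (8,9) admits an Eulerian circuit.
Yes (the graph is connected and all 9 vertices have even degree)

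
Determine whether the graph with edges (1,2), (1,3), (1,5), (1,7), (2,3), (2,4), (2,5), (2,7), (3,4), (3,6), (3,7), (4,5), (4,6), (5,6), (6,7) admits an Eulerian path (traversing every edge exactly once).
Yes (the graph is connected and exactly 2 vertices have odd degree: {2, 3}; any Eulerian path must start and end at those)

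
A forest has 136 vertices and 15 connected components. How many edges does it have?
121 (Each of the 15 component trees on V_i vertices has V_i - 1 edges; summing gives V - C = 136 - 15 = 121)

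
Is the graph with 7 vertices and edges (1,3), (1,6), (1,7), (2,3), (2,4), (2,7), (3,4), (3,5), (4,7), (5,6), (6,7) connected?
Yes (BFS from 1 visits [1, 3, 6, 7, 2, 4, 5] — all 7 vertices reached)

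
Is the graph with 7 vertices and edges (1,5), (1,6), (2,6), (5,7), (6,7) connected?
No, it has 3 components: {1, 2, 5, 6, 7}, {3}, {4}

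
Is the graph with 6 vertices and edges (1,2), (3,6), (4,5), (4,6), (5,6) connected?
No, it has 2 components: {1, 2}, {3, 4, 5, 6}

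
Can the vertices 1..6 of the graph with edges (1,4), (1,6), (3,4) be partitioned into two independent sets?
Yes. Partition: {1, 2, 3, 5}, {4, 6}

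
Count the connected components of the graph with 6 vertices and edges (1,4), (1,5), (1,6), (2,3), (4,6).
2 (components: {1, 4, 5, 6}, {2, 3})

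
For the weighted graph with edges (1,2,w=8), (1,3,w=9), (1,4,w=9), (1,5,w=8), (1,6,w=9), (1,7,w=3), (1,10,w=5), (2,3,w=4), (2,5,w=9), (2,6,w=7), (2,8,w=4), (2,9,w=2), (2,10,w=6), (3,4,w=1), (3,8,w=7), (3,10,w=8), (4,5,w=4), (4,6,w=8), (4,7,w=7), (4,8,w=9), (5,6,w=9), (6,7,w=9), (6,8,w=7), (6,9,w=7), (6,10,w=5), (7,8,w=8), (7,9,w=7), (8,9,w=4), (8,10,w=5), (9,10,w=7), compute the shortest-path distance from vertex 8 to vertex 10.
5 (path: 8 -> 10; weights 5 = 5)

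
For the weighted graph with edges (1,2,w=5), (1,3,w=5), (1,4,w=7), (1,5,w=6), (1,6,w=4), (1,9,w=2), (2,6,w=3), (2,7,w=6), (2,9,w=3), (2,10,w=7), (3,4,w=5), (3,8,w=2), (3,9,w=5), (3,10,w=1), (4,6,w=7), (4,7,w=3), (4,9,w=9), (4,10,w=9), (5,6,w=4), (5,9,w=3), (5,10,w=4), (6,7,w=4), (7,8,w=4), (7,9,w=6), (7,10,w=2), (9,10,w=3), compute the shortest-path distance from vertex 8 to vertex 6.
8 (path: 8 -> 7 -> 6; weights 4 + 4 = 8)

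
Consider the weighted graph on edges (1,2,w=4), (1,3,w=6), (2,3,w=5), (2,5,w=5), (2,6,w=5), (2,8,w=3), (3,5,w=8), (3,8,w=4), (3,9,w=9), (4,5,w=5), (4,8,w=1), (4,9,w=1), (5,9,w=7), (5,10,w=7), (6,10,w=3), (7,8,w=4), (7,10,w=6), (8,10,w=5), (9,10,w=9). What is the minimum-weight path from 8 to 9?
2 (path: 8 -> 4 -> 9; weights 1 + 1 = 2)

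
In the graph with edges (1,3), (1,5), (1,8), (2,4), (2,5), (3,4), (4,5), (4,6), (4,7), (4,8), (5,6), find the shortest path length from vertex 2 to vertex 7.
2 (path: 2 -> 4 -> 7, 2 edges)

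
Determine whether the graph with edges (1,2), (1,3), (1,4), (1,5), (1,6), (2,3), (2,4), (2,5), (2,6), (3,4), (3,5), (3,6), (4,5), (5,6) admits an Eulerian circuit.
No (4 vertices have odd degree: {1, 2, 3, 5}; Eulerian circuit requires 0)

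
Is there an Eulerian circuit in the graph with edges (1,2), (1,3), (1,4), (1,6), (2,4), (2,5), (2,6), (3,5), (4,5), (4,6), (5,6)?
Yes (the graph is connected and all 6 vertices have even degree)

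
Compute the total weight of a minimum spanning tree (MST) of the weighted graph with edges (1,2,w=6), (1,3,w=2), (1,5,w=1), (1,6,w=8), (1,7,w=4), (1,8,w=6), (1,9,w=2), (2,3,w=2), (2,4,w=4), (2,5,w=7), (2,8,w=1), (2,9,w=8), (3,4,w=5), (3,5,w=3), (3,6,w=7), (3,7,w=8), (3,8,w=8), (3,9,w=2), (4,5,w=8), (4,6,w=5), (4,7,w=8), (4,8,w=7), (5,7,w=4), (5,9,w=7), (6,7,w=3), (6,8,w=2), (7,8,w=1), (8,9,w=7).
15 (MST edges: (1,3,w=2), (1,5,w=1), (1,9,w=2), (2,3,w=2), (2,4,w=4), (2,8,w=1), (6,8,w=2), (7,8,w=1); sum of weights 2 + 1 + 2 + 2 + 4 + 1 + 2 + 1 = 15)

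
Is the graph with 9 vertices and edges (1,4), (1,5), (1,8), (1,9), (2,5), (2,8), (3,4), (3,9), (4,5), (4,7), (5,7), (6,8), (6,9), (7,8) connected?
Yes (BFS from 1 visits [1, 4, 5, 8, 9, 3, 7, 2, 6] — all 9 vertices reached)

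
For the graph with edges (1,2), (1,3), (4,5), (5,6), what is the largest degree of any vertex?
2 (attained at vertices 1, 5)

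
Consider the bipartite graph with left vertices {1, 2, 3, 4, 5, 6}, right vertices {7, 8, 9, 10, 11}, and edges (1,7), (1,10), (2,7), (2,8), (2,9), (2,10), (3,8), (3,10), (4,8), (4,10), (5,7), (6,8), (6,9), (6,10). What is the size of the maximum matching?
4 (matching: (1,10), (2,9), (3,8), (5,7); upper bound min(|L|,|R|) = min(6,5) = 5)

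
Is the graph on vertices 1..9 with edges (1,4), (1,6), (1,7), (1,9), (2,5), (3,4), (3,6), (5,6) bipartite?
Yes. Partition: {1, 3, 5, 8}, {2, 4, 6, 7, 9}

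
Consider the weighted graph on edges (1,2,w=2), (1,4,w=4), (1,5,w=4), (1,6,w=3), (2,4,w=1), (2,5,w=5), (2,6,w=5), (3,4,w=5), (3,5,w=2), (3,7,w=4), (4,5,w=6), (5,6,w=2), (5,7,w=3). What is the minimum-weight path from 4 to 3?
5 (path: 4 -> 3; weights 5 = 5)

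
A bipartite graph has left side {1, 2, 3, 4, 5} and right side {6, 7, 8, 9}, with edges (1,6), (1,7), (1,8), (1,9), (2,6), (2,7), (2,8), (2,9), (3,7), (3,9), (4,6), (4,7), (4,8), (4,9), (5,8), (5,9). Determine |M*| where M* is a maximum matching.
4 (matching: (1,9), (2,8), (3,7), (4,6); upper bound min(|L|,|R|) = min(5,4) = 4)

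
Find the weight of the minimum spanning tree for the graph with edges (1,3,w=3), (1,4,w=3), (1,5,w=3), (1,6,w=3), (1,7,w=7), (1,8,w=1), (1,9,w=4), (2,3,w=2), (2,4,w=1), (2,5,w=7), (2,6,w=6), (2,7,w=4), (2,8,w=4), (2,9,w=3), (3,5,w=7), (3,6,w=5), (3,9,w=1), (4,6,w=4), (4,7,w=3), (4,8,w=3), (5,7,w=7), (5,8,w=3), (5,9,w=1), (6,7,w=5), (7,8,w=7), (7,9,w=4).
15 (MST edges: (1,3,w=3), (1,6,w=3), (1,8,w=1), (2,3,w=2), (2,4,w=1), (3,9,w=1), (4,7,w=3), (5,9,w=1); sum of weights 3 + 3 + 1 + 2 + 1 + 1 + 3 + 1 = 15)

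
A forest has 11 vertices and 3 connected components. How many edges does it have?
8 (Each of the 3 component trees on V_i vertices has V_i - 1 edges; summing gives V - C = 11 - 3 = 8)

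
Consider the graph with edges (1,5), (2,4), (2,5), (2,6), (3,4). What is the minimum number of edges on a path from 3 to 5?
3 (path: 3 -> 4 -> 2 -> 5, 3 edges)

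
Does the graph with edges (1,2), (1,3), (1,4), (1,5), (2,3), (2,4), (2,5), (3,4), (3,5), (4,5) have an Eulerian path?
Yes — and in fact it has an Eulerian circuit (the graph is connected and all 5 vertices have even degree)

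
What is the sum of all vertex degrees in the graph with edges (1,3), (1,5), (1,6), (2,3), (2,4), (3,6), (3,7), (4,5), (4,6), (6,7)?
20 (handshake: sum of degrees = 2|E| = 2 x 10 = 20)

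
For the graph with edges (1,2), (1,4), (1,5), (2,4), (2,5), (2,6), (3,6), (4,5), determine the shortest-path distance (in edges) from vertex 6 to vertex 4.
2 (path: 6 -> 2 -> 4, 2 edges)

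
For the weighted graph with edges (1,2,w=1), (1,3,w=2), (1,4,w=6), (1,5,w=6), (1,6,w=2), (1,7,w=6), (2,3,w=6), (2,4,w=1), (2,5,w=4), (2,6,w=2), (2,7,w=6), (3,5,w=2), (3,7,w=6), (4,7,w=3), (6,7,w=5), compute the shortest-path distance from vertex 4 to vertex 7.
3 (path: 4 -> 7; weights 3 = 3)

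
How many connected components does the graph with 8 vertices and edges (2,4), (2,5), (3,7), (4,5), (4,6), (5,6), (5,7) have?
3 (components: {1}, {2, 3, 4, 5, 6, 7}, {8})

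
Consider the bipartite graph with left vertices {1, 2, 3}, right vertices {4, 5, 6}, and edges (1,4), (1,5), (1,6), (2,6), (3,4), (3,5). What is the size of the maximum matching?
3 (matching: (1,4), (2,6), (3,5); upper bound min(|L|,|R|) = min(3,3) = 3)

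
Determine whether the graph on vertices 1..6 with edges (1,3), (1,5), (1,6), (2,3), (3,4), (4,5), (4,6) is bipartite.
Yes. Partition: {1, 2, 4}, {3, 5, 6}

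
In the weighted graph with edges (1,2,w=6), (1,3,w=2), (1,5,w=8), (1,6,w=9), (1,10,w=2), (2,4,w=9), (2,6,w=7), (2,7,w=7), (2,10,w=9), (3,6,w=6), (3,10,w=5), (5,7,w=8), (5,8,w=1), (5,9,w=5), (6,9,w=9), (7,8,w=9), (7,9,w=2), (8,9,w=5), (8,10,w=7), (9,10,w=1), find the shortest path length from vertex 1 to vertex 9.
3 (path: 1 -> 10 -> 9; weights 2 + 1 = 3)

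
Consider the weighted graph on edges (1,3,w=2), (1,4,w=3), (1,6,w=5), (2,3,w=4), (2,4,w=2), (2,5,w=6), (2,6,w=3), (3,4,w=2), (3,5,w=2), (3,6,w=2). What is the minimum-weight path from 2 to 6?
3 (path: 2 -> 6; weights 3 = 3)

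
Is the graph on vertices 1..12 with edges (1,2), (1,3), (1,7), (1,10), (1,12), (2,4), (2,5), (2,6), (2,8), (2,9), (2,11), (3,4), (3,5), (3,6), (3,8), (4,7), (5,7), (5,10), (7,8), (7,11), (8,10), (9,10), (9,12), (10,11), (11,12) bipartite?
Yes. Partition: {1, 4, 5, 6, 8, 9, 11}, {2, 3, 7, 10, 12}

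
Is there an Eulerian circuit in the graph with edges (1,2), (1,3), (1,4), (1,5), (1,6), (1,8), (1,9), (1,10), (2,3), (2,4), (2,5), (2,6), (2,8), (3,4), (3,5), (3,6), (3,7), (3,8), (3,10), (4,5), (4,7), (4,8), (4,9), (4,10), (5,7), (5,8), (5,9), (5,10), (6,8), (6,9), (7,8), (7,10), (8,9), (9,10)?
No (2 vertices have odd degree: {6, 7}; Eulerian circuit requires 0)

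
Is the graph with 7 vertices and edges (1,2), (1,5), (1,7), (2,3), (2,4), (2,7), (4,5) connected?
No, it has 2 components: {1, 2, 3, 4, 5, 7}, {6}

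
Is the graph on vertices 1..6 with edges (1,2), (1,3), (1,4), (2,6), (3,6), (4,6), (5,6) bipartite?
Yes. Partition: {1, 6}, {2, 3, 4, 5}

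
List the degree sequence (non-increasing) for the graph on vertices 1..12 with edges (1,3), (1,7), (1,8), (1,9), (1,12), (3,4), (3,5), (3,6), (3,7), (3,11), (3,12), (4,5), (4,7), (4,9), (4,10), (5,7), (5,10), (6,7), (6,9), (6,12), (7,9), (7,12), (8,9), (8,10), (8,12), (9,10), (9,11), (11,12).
[7, 7, 7, 6, 5, 5, 4, 4, 4, 4, 3, 0] (degrees: deg(1)=5, deg(2)=0, deg(3)=7, deg(4)=5, deg(5)=4, deg(6)=4, deg(7)=7, deg(8)=4, deg(9)=7, deg(10)=4, deg(11)=3, deg(12)=6)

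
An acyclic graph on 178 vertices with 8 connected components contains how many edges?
170 (Each of the 8 component trees on V_i vertices has V_i - 1 edges; summing gives V - C = 178 - 8 = 170)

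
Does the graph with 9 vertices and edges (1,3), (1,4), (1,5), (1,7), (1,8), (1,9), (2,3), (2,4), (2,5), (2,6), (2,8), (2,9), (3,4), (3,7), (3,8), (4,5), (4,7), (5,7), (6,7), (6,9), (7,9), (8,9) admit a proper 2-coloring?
No (odd cycle of length 3: 7 -> 1 -> 9 -> 7)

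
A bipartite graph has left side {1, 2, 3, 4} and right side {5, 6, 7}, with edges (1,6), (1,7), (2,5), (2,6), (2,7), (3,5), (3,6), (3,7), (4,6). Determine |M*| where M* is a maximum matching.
3 (matching: (1,7), (2,6), (3,5); upper bound min(|L|,|R|) = min(4,3) = 3)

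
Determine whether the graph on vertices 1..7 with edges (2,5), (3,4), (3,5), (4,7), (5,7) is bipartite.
Yes. Partition: {1, 2, 3, 6, 7}, {4, 5}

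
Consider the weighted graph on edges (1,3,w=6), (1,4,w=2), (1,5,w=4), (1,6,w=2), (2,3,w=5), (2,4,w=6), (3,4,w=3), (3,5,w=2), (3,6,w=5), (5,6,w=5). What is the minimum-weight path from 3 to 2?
5 (path: 3 -> 2; weights 5 = 5)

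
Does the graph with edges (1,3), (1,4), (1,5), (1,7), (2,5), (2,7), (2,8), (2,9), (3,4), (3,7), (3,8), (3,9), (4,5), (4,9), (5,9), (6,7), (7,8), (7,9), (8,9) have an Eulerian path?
Yes (the graph is connected and exactly 2 vertices have odd degree: {3, 6}; any Eulerian path must start and end at those)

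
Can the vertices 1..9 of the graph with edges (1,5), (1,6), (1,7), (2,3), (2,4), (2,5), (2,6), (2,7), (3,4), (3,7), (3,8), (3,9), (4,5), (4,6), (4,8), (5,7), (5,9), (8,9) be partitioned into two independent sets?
No (odd cycle of length 3: 7 -> 1 -> 5 -> 7)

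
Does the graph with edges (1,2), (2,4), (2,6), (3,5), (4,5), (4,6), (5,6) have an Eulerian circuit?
No (6 vertices have odd degree: {1, 2, 3, 4, 5, 6}; Eulerian circuit requires 0)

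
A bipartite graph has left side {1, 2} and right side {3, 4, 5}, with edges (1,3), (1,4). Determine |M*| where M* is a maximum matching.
1 (matching: (1,4); upper bound min(|L|,|R|) = min(2,3) = 2)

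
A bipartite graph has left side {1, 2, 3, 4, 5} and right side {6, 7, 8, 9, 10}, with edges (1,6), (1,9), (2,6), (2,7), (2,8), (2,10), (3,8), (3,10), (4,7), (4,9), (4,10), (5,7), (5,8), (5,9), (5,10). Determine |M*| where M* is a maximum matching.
5 (matching: (1,9), (2,6), (3,8), (4,7), (5,10); upper bound min(|L|,|R|) = min(5,5) = 5)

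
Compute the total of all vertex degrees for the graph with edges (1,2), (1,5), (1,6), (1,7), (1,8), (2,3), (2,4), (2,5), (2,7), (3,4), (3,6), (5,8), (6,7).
26 (handshake: sum of degrees = 2|E| = 2 x 13 = 26)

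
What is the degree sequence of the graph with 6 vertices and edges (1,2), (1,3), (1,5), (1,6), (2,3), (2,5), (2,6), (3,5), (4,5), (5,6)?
[5, 4, 4, 3, 3, 1] (degrees: deg(1)=4, deg(2)=4, deg(3)=3, deg(4)=1, deg(5)=5, deg(6)=3)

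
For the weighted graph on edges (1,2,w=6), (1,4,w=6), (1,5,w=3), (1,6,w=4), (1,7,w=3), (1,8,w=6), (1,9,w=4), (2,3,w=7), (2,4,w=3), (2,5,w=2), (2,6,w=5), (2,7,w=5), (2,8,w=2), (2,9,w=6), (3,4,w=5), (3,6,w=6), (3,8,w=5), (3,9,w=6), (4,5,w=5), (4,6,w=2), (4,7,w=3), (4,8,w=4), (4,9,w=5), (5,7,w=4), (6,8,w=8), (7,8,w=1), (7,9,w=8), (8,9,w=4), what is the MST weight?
22 (MST edges: (1,7,w=3), (1,9,w=4), (2,4,w=3), (2,5,w=2), (2,8,w=2), (3,4,w=5), (4,6,w=2), (7,8,w=1); sum of weights 3 + 4 + 3 + 2 + 2 + 5 + 2 + 1 = 22)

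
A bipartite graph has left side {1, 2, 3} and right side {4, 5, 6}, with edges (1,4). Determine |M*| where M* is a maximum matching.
1 (matching: (1,4); upper bound min(|L|,|R|) = min(3,3) = 3)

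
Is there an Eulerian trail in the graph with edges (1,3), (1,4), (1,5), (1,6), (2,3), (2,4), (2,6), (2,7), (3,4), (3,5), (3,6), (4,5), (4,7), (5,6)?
Yes (the graph is connected and exactly 2 vertices have odd degree: {3, 4}; any Eulerian path must start and end at those)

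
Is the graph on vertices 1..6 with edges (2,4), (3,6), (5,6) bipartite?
Yes. Partition: {1, 2, 3, 5}, {4, 6}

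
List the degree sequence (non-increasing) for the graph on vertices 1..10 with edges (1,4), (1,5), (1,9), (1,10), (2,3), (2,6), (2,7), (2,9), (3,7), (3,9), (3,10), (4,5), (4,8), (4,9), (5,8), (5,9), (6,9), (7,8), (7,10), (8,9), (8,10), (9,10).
[8, 5, 5, 4, 4, 4, 4, 4, 4, 2] (degrees: deg(1)=4, deg(2)=4, deg(3)=4, deg(4)=4, deg(5)=4, deg(6)=2, deg(7)=4, deg(8)=5, deg(9)=8, deg(10)=5)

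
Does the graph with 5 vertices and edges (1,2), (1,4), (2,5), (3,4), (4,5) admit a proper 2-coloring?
Yes. Partition: {1, 3, 5}, {2, 4}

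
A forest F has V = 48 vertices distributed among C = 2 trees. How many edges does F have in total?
46 (Each of the 2 component trees on V_i vertices has V_i - 1 edges; summing gives V - C = 48 - 2 = 46)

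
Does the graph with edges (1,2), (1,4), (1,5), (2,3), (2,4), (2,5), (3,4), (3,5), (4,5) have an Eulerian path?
Yes (the graph is connected and exactly 2 vertices have odd degree: {1, 3}; any Eulerian path must start and end at those)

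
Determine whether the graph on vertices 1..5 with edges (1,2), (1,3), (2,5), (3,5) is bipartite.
Yes. Partition: {1, 4, 5}, {2, 3}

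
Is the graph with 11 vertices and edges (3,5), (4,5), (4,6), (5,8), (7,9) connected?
No, it has 6 components: {1}, {2}, {3, 4, 5, 6, 8}, {7, 9}, {10}, {11}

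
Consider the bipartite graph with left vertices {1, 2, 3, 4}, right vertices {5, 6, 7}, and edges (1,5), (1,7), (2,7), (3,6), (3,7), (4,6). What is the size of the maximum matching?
3 (matching: (1,5), (2,7), (3,6); upper bound min(|L|,|R|) = min(4,3) = 3)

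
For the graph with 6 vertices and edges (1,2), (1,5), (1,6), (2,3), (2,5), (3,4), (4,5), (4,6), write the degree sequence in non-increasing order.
[3, 3, 3, 3, 2, 2] (degrees: deg(1)=3, deg(2)=3, deg(3)=2, deg(4)=3, deg(5)=3, deg(6)=2)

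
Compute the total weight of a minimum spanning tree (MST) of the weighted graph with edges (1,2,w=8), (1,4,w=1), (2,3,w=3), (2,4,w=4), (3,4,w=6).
8 (MST edges: (1,4,w=1), (2,3,w=3), (2,4,w=4); sum of weights 1 + 3 + 4 = 8)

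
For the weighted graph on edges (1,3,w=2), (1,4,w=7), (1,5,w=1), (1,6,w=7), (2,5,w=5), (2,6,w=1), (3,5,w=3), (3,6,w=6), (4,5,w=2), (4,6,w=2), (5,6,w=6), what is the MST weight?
8 (MST edges: (1,3,w=2), (1,5,w=1), (2,6,w=1), (4,5,w=2), (4,6,w=2); sum of weights 2 + 1 + 1 + 2 + 2 = 8)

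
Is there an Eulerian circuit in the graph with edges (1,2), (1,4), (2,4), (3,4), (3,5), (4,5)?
Yes (the graph is connected and all 5 vertices have even degree)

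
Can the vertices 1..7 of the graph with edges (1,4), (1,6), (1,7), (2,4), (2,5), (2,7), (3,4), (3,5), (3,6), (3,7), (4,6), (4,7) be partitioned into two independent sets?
No (odd cycle of length 3: 7 -> 1 -> 4 -> 7)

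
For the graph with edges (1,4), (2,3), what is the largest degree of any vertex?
1 (attained at vertices 1, 2, 3, 4)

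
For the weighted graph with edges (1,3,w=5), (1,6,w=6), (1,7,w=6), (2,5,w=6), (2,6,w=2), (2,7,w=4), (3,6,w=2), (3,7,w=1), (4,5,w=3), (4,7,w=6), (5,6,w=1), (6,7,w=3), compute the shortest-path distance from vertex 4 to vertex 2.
6 (path: 4 -> 5 -> 6 -> 2; weights 3 + 1 + 2 = 6)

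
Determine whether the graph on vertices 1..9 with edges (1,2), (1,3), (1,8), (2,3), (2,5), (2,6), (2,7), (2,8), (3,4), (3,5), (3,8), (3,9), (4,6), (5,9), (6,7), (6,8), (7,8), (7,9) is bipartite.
No (odd cycle of length 3: 3 -> 1 -> 2 -> 3)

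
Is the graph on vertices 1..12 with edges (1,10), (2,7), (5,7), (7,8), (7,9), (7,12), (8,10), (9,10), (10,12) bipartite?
Yes. Partition: {1, 2, 3, 4, 5, 6, 8, 9, 11, 12}, {7, 10}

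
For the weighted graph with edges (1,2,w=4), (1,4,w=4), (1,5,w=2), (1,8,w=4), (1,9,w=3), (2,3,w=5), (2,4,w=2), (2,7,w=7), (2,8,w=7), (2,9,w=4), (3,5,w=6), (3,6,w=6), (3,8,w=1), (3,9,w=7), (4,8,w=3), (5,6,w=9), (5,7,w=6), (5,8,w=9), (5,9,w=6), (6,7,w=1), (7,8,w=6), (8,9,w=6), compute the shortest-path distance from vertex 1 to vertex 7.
8 (path: 1 -> 5 -> 7; weights 2 + 6 = 8)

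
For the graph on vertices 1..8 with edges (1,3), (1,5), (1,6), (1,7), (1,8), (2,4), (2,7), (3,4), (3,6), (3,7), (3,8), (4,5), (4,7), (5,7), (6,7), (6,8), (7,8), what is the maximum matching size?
4 (matching: (1,6), (2,7), (3,8), (4,5); upper bound floor(n/2) = floor(8/2) = 4)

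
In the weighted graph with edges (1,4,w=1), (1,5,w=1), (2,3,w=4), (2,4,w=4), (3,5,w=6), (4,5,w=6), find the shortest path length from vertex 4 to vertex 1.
1 (path: 4 -> 1; weights 1 = 1)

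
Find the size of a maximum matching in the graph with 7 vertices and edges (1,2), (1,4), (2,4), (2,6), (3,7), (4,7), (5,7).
3 (matching: (1,4), (2,6), (5,7); upper bound floor(n/2) = floor(7/2) = 3)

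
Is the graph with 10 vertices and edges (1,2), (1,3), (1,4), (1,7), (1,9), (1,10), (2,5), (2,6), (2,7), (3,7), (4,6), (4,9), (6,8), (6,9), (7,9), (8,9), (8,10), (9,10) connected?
Yes (BFS from 1 visits [1, 2, 3, 4, 7, 9, 10, 5, 6, 8] — all 10 vertices reached)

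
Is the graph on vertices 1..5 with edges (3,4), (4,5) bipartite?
Yes. Partition: {1, 2, 3, 5}, {4}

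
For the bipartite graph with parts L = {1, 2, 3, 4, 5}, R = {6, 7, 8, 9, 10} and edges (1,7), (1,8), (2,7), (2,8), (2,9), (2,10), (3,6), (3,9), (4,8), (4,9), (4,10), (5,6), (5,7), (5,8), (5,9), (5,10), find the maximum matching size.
5 (matching: (1,8), (2,7), (3,9), (4,10), (5,6); upper bound min(|L|,|R|) = min(5,5) = 5)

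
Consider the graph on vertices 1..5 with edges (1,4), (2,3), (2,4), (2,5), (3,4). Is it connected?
Yes (BFS from 1 visits [1, 4, 2, 3, 5] — all 5 vertices reached)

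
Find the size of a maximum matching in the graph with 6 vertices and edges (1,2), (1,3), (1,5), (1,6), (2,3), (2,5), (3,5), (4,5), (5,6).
3 (matching: (1,6), (2,3), (4,5); upper bound floor(n/2) = floor(6/2) = 3)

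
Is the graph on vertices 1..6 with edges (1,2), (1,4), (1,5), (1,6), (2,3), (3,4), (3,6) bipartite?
Yes. Partition: {1, 3}, {2, 4, 5, 6}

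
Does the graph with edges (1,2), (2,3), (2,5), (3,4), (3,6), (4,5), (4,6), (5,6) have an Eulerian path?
No (6 vertices have odd degree: {1, 2, 3, 4, 5, 6}; Eulerian path requires 0 or 2)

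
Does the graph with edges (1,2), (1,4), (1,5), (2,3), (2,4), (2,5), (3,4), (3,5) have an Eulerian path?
No (4 vertices have odd degree: {1, 3, 4, 5}; Eulerian path requires 0 or 2)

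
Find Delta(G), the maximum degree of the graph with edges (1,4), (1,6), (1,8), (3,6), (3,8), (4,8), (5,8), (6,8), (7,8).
6 (attained at vertex 8)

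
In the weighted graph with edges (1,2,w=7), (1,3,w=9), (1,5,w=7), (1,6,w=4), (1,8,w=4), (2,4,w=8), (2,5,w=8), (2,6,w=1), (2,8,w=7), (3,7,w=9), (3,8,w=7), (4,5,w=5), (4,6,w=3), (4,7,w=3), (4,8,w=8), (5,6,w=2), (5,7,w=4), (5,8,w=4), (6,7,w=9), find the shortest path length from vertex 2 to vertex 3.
14 (path: 2 -> 8 -> 3; weights 7 + 7 = 14)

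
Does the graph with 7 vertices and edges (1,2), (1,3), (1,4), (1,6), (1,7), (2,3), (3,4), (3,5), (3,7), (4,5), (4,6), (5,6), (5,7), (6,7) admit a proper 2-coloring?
No (odd cycle of length 3: 7 -> 1 -> 3 -> 7)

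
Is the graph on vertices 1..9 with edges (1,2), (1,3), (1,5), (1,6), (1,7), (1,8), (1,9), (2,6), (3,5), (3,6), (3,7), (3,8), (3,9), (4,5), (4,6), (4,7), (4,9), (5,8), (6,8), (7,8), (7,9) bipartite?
No (odd cycle of length 3: 7 -> 1 -> 8 -> 7)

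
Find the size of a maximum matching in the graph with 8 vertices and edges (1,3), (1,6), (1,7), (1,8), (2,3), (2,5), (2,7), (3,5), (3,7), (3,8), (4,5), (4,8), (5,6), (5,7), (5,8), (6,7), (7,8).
4 (matching: (1,6), (2,3), (4,5), (7,8); upper bound floor(n/2) = floor(8/2) = 4)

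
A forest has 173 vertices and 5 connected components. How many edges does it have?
168 (Each of the 5 component trees on V_i vertices has V_i - 1 edges; summing gives V - C = 173 - 5 = 168)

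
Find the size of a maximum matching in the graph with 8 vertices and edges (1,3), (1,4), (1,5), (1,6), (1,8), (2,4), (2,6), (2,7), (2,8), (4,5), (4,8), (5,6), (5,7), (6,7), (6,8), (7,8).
4 (matching: (1,3), (2,6), (4,8), (5,7); upper bound floor(n/2) = floor(8/2) = 4)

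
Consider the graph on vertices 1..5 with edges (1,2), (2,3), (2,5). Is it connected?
No, it has 2 components: {1, 2, 3, 5}, {4}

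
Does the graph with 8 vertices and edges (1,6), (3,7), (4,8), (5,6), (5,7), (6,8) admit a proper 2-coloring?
Yes. Partition: {1, 2, 3, 5, 8}, {4, 6, 7}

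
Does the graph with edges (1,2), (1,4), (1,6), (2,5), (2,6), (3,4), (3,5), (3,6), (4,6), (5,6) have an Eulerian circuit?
No (6 vertices have odd degree: {1, 2, 3, 4, 5, 6}; Eulerian circuit requires 0)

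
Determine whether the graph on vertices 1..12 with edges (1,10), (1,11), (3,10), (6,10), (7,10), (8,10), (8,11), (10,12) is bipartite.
Yes. Partition: {1, 2, 3, 4, 5, 6, 7, 8, 9, 12}, {10, 11}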